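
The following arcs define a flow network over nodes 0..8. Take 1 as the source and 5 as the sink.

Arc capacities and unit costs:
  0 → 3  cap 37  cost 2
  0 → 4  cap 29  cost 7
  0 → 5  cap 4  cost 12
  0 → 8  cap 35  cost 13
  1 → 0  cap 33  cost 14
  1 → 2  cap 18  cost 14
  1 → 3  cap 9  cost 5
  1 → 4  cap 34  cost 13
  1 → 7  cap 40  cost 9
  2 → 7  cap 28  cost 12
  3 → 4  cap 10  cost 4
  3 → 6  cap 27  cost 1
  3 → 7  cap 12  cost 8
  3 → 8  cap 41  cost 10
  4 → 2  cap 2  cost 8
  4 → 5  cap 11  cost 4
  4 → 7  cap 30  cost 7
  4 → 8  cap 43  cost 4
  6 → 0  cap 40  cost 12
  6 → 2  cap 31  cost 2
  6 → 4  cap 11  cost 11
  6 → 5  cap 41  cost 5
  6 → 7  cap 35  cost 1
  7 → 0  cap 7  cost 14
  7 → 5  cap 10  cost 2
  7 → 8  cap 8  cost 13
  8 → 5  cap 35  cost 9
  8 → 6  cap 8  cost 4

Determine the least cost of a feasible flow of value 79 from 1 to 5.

shortest-cost path #1: 1→3→6→7→5 push 9 @ unit cost 9 (adds 81)
shortest-cost path #2: 1→7→5 push 1 @ unit cost 11 (adds 11)
shortest-cost path #3: 1→7→6→5 push 9 @ unit cost 13 (adds 117)
shortest-cost path #4: 1→4→5 push 11 @ unit cost 17 (adds 187)
shortest-cost path #5: 1→0→3→6→5 push 18 @ unit cost 22 (adds 396)
shortest-cost path #6: 1→4→8→5 push 23 @ unit cost 26 (adds 598)
shortest-cost path #7: 1→0→5 push 4 @ unit cost 26 (adds 104)
shortest-cost path #8: 1→7→8→5 push 4 @ unit cost 31 (adds 124)
total cost = 1618

Minimum cost for 79 units: 1618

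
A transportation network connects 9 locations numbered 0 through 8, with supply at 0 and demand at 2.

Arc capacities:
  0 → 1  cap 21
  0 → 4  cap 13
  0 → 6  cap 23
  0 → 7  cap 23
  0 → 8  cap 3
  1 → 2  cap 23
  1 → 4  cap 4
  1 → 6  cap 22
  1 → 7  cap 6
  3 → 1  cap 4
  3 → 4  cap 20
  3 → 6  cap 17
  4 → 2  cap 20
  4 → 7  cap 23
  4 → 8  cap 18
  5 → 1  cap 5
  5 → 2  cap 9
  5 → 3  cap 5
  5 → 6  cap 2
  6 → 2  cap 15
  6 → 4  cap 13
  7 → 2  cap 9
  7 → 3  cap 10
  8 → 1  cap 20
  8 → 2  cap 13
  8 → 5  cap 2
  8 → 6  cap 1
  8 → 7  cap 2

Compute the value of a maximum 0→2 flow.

augment #1: 0→1→2 bottleneck 21, total now 21
augment #2: 0→4→2 bottleneck 13, total now 34
augment #3: 0→6→2 bottleneck 15, total now 49
augment #4: 0→7→2 bottleneck 9, total now 58
augment #5: 0→8→2 bottleneck 3, total now 61
augment #6: 0→6→4→2 bottleneck 7, total now 68
augment #7: 0→6→4→8→2 bottleneck 1, total now 69
augment #8: 0→7→3→1→2 bottleneck 2, total now 71
augment #9: 0→7→3→4→8→2 bottleneck 8, total now 79

Maximum flow value: 79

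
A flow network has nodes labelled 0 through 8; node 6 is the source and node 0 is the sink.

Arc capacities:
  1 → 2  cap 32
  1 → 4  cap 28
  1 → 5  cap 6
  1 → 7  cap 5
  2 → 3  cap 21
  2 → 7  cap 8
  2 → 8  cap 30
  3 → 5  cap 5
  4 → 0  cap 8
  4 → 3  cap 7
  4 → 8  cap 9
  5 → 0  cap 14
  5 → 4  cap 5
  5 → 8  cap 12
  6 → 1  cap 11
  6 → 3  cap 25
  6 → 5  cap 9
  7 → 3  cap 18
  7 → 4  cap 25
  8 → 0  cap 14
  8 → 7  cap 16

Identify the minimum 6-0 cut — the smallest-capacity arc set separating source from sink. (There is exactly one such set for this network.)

Min-cut arcs: {(3,5), (6,1), (6,5)} (total capacity 25)

augment #1: 6→5→0 push 9
augment #2: 6→1→4→0 push 8
augment #3: 6→1→5→0 push 3
augment #4: 6→3→5→0 push 2
augment #5: 6→3→5→8→0 push 3
max flow = 25; residual-reachable set from 6 gives S-side
cut edges (S→T): {(3,5), (6,1), (6,5)} total cap 25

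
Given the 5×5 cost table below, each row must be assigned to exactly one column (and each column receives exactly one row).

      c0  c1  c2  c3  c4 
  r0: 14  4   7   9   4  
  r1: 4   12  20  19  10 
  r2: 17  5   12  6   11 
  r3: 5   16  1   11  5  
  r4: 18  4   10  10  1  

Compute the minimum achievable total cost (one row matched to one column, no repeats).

Minimum assignment cost: 16

optimal assignment: row0→col1 (cost 4), row1→col0 (cost 4), row2→col3 (cost 6), row3→col2 (cost 1), row4→col4 (cost 1)
total = 4 + 4 + 6 + 1 + 1 = 16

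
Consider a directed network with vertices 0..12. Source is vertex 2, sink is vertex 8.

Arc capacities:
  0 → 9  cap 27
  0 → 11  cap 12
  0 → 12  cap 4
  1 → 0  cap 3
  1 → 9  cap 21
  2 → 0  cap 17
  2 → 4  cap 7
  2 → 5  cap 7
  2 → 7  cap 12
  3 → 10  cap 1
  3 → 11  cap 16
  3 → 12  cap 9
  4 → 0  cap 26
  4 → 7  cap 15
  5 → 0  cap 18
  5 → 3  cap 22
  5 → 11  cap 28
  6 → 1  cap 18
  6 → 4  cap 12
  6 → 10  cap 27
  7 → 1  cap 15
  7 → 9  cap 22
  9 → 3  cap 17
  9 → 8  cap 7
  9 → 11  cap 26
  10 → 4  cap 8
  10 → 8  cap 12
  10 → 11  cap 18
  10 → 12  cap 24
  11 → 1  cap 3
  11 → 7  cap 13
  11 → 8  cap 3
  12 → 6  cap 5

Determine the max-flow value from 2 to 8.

Maximum flow value: 16

augment #1: 2→0→9→8 bottleneck 7, total now 7
augment #2: 2→0→11→8 bottleneck 3, total now 10
augment #3: 2→5→3→10→8 bottleneck 1, total now 11
augment #4: 2→0→12→6→10→8 bottleneck 4, total now 15
augment #5: 2→5→3→12→6→10→8 bottleneck 1, total now 16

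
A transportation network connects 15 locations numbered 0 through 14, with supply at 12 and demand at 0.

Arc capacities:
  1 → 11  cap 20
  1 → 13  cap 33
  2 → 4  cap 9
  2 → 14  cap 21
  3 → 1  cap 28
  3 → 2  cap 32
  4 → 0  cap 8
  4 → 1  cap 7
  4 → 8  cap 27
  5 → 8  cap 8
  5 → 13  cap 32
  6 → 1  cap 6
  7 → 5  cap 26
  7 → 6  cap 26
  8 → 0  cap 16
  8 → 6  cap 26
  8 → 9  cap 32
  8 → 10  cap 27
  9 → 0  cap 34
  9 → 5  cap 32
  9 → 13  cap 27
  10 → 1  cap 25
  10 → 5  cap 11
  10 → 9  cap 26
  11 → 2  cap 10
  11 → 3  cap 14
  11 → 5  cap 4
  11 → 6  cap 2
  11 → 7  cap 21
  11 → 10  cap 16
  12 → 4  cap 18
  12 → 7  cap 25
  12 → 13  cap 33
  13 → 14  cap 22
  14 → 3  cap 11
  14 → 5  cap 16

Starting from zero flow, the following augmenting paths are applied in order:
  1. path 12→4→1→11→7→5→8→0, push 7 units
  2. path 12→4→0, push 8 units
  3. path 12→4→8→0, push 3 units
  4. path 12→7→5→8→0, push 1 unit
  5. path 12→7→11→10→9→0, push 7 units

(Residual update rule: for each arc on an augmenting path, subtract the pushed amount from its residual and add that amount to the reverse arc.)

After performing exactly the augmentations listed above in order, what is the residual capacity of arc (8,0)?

Residual capacity of (8,0): 5

after path 1 (12→4→1→11→7→5→8→0, push 7): res(8,0)=9
after path 2 (12→4→0, push 8): res(8,0)=9
after path 3 (12→4→8→0, push 3): res(8,0)=6
after path 4 (12→7→5→8→0, push 1): res(8,0)=5
after path 5 (12→7→11→10→9→0, push 7): res(8,0)=5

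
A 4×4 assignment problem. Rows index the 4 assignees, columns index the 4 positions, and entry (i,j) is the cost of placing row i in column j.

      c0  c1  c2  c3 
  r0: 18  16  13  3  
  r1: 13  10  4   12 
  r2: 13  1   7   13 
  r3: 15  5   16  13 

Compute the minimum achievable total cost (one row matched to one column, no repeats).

optimal assignment: row0→col3 (cost 3), row1→col2 (cost 4), row2→col1 (cost 1), row3→col0 (cost 15)
total = 3 + 4 + 1 + 15 = 23

Minimum assignment cost: 23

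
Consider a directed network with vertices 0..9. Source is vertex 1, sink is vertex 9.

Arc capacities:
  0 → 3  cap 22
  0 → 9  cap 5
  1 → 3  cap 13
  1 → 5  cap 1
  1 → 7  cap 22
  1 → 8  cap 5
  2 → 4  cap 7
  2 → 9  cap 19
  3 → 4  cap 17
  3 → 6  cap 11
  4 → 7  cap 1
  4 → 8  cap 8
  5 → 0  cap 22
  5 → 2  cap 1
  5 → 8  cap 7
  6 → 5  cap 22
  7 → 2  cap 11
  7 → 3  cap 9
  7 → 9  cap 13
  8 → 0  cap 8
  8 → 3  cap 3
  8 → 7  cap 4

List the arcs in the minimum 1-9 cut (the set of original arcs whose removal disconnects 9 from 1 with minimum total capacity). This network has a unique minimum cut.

augment #1: 1→7→9 push 13
augment #2: 1→5→0→9 push 1
augment #3: 1→7→2→9 push 9
augment #4: 1→8→0→9 push 4
augment #5: 1→8→7→2→9 push 1
augment #6: 1→3→4→7→2→9 push 1
augment #7: 1→3→6→5→2→9 push 1
max flow = 30; residual-reachable set from 1 gives S-side
cut edges (S→T): {(0,9), (5,2), (7,2), (7,9)} total cap 30

Min-cut arcs: {(0,9), (5,2), (7,2), (7,9)} (total capacity 30)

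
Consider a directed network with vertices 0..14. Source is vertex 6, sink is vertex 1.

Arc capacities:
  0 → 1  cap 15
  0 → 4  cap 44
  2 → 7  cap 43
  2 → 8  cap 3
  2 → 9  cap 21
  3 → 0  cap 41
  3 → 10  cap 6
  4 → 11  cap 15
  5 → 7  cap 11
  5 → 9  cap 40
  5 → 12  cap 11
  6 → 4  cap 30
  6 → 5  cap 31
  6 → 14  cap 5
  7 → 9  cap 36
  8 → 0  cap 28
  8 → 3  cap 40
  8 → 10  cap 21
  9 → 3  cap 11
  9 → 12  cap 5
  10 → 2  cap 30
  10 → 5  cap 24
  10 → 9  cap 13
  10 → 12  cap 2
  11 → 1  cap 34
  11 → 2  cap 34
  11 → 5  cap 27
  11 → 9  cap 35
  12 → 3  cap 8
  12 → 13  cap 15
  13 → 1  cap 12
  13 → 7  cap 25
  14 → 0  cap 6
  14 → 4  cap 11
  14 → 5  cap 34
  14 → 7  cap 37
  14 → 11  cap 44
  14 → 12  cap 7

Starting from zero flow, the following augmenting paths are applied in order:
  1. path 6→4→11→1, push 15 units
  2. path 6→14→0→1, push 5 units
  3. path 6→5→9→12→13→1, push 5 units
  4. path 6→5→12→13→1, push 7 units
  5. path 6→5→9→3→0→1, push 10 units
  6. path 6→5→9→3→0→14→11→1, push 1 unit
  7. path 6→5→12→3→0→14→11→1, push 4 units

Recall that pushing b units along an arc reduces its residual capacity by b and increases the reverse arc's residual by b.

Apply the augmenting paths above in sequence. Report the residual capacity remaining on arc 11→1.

Residual capacity of (11,1): 14

after path 1 (6→4→11→1, push 15): res(11,1)=19
after path 2 (6→14→0→1, push 5): res(11,1)=19
after path 3 (6→5→9→12→13→1, push 5): res(11,1)=19
after path 4 (6→5→12→13→1, push 7): res(11,1)=19
after path 5 (6→5→9→3→0→1, push 10): res(11,1)=19
after path 6 (6→5→9→3→0→14→11→1, push 1): res(11,1)=18
after path 7 (6→5→12→3→0→14→11→1, push 4): res(11,1)=14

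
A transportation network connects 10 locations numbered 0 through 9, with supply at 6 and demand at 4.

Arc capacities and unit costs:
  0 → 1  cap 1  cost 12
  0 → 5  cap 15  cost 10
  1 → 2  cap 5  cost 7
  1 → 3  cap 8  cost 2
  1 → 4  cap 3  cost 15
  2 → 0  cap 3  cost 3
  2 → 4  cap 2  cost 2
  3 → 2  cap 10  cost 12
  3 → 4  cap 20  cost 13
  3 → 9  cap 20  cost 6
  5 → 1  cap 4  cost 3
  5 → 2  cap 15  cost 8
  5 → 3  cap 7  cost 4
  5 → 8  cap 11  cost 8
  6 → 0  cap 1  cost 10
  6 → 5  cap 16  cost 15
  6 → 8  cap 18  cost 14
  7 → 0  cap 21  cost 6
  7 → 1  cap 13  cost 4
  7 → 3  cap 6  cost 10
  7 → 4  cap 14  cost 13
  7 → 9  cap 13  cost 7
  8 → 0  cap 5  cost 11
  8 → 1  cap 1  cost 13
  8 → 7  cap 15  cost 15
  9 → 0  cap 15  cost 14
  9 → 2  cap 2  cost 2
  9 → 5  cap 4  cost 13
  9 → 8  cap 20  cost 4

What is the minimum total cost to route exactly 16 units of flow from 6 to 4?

Minimum cost for 16 units: 527

shortest-cost path #1: 6→5→2→4 push 2 @ unit cost 25 (adds 50)
shortest-cost path #2: 6→5→3→4 push 7 @ unit cost 32 (adds 224)
shortest-cost path #3: 6→5→1→4 push 3 @ unit cost 33 (adds 99)
shortest-cost path #4: 6→5→1→3→4 push 1 @ unit cost 33 (adds 33)
shortest-cost path #5: 6→0→1→3→4 push 1 @ unit cost 37 (adds 37)
shortest-cost path #6: 6→8→1→3→4 push 1 @ unit cost 42 (adds 42)
shortest-cost path #7: 6→8→7→4 push 1 @ unit cost 42 (adds 42)
total cost = 527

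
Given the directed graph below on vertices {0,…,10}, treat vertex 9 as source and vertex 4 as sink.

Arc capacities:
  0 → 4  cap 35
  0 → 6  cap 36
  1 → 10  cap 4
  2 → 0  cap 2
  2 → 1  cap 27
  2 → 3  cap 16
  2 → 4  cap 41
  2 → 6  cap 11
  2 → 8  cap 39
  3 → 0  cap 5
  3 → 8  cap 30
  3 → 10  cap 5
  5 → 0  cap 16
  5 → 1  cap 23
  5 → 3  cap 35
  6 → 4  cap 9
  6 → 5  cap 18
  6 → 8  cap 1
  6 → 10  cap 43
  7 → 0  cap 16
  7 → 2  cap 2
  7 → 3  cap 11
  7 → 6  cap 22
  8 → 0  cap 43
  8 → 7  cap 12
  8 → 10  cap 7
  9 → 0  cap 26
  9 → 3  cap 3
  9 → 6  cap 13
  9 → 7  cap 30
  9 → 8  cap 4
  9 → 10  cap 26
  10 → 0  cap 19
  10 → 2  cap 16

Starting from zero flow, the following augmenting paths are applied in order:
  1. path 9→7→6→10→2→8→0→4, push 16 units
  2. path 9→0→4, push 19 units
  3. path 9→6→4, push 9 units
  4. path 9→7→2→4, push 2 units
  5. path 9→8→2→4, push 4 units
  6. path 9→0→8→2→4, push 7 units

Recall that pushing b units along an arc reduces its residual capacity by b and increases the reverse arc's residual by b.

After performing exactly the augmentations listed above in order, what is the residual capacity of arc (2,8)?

Residual capacity of (2,8): 34

after path 1 (9→7→6→10→2→8→0→4, push 16): res(2,8)=23
after path 2 (9→0→4, push 19): res(2,8)=23
after path 3 (9→6→4, push 9): res(2,8)=23
after path 4 (9→7→2→4, push 2): res(2,8)=23
after path 5 (9→8→2→4, push 4): res(2,8)=27
after path 6 (9→0→8→2→4, push 7): res(2,8)=34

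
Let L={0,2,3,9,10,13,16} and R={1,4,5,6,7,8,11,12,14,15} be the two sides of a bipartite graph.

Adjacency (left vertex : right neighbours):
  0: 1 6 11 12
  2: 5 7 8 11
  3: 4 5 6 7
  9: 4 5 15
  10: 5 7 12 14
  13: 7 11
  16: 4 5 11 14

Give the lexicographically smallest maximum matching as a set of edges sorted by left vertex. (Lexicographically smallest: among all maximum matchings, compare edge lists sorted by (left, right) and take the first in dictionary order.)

Lex-smallest maximum matching: {(0,1), (2,5), (3,4), (9,15), (10,7), (13,11), (16,14)}

|M| = 7 (so the lex-smallest maximum matching has 7 edges)
process left vertices in ascending order; for each, take the smallest-labelled available neighbour that still permits 7 edges overall, or leave it unmatched if none does
lex-smallest matching: {0-1, 2-5, 3-4, 9-15, 10-7, 13-11, 16-14}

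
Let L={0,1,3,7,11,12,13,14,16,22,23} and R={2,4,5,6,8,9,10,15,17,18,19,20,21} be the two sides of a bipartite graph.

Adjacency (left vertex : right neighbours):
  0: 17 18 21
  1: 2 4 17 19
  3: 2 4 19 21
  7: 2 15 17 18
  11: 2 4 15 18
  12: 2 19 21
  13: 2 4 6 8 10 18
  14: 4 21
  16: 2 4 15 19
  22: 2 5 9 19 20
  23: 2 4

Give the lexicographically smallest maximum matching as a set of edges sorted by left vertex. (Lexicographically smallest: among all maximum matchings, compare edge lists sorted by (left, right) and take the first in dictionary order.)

Lex-smallest maximum matching: {(0,17), (1,2), (3,4), (7,15), (11,18), (12,19), (13,6), (14,21), (22,5)}

|M| = 9 (so the lex-smallest maximum matching has 9 edges)
process left vertices in ascending order; for each, take the smallest-labelled available neighbour that still permits 9 edges overall, or leave it unmatched if none does
lex-smallest matching: {0-17, 1-2, 3-4, 7-15, 11-18, 12-19, 13-6, 14-21, 22-5}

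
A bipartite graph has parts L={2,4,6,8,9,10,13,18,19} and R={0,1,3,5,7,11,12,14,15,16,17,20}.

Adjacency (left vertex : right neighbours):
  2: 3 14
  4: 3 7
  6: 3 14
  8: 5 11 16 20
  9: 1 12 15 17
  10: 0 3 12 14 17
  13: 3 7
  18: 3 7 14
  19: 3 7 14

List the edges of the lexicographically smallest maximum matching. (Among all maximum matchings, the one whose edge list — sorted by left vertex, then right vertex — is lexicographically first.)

Lex-smallest maximum matching: {(2,3), (4,7), (6,14), (8,5), (9,1), (10,0)}

|M| = 6 (so the lex-smallest maximum matching has 6 edges)
process left vertices in ascending order; for each, take the smallest-labelled available neighbour that still permits 6 edges overall, or leave it unmatched if none does
lex-smallest matching: {2-3, 4-7, 6-14, 8-5, 9-1, 10-0}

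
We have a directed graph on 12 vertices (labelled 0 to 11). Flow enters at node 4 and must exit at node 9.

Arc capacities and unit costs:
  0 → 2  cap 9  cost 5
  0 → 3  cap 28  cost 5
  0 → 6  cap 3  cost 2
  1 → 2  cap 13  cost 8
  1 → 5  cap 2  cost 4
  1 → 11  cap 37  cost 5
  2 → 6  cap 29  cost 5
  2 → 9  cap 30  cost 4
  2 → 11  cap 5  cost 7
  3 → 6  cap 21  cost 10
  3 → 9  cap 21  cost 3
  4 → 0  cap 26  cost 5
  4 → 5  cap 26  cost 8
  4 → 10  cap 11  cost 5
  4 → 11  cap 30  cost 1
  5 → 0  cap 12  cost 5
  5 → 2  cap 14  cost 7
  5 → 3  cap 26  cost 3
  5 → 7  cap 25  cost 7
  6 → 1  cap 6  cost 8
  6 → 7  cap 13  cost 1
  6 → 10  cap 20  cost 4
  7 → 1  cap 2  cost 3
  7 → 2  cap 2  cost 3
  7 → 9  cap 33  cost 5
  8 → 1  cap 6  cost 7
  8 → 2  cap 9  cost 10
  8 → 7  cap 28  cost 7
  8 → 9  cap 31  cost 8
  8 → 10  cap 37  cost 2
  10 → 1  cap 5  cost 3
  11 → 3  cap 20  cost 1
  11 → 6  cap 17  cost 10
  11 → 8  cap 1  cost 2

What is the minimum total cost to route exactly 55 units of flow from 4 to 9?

shortest-cost path #1: 4→11→3→9 push 20 @ unit cost 5 (adds 100)
shortest-cost path #2: 4→11→8→9 push 1 @ unit cost 11 (adds 11)
shortest-cost path #3: 4→0→3→9 push 1 @ unit cost 13 (adds 13)
shortest-cost path #4: 4→0→6→7→9 push 3 @ unit cost 13 (adds 39)
shortest-cost path #5: 4→0→2→9 push 9 @ unit cost 14 (adds 126)
shortest-cost path #6: 4→11→6→7→9 push 9 @ unit cost 17 (adds 153)
shortest-cost path #7: 4→5→2→9 push 12 @ unit cost 19 (adds 228)
total cost = 670

Minimum cost for 55 units: 670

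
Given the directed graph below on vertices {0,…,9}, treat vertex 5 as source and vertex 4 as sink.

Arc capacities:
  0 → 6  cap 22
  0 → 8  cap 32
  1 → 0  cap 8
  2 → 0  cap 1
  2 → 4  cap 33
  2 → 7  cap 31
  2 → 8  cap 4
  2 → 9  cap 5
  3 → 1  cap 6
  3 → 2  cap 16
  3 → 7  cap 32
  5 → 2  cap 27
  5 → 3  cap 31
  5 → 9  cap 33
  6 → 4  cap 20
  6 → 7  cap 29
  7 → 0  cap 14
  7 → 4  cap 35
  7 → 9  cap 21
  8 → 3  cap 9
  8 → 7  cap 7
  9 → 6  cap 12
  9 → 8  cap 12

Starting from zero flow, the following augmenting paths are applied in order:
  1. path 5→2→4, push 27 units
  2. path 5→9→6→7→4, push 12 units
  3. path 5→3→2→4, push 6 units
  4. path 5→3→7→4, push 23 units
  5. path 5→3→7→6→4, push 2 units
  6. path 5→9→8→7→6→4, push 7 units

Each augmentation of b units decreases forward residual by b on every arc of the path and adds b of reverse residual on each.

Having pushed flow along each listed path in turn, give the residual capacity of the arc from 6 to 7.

after path 1 (5→2→4, push 27): res(6,7)=29
after path 2 (5→9→6→7→4, push 12): res(6,7)=17
after path 3 (5→3→2→4, push 6): res(6,7)=17
after path 4 (5→3→7→4, push 23): res(6,7)=17
after path 5 (5→3→7→6→4, push 2): res(6,7)=19
after path 6 (5→9→8→7→6→4, push 7): res(6,7)=26

Residual capacity of (6,7): 26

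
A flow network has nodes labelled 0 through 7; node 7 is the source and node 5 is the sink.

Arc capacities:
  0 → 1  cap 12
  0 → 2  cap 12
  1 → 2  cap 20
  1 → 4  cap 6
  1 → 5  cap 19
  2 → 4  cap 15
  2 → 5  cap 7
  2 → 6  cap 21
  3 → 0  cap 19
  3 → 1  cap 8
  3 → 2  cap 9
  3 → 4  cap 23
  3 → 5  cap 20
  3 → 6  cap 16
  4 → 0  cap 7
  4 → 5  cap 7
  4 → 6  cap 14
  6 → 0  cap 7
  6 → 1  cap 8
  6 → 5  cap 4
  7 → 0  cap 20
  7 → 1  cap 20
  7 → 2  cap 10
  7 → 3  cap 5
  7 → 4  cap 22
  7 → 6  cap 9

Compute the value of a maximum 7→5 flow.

Maximum flow value: 42

augment #1: 7→1→5 bottleneck 19, total now 19
augment #2: 7→2→5 bottleneck 7, total now 26
augment #3: 7→3→5 bottleneck 5, total now 31
augment #4: 7→4→5 bottleneck 7, total now 38
augment #5: 7→6→5 bottleneck 4, total now 42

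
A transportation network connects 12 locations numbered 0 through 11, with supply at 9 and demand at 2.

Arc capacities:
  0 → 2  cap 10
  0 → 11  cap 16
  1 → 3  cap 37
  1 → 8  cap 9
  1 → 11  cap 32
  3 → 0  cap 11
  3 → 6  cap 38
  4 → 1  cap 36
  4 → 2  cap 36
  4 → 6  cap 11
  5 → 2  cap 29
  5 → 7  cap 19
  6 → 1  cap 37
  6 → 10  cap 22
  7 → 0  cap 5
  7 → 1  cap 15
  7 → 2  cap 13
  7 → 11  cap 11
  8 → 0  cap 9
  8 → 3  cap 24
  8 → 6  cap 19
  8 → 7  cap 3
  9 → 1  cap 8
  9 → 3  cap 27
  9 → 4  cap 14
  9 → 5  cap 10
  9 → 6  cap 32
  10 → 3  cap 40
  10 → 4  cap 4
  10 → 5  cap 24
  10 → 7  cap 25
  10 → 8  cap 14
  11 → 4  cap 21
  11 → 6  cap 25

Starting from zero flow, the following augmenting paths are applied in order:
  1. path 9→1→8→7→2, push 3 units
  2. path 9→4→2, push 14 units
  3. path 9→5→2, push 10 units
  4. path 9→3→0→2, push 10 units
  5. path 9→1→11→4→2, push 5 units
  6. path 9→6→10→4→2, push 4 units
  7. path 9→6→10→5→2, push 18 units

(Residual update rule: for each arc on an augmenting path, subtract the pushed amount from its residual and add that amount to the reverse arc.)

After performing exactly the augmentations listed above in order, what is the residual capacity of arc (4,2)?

Residual capacity of (4,2): 13

after path 1 (9→1→8→7→2, push 3): res(4,2)=36
after path 2 (9→4→2, push 14): res(4,2)=22
after path 3 (9→5→2, push 10): res(4,2)=22
after path 4 (9→3→0→2, push 10): res(4,2)=22
after path 5 (9→1→11→4→2, push 5): res(4,2)=17
after path 6 (9→6→10→4→2, push 4): res(4,2)=13
after path 7 (9→6→10→5→2, push 18): res(4,2)=13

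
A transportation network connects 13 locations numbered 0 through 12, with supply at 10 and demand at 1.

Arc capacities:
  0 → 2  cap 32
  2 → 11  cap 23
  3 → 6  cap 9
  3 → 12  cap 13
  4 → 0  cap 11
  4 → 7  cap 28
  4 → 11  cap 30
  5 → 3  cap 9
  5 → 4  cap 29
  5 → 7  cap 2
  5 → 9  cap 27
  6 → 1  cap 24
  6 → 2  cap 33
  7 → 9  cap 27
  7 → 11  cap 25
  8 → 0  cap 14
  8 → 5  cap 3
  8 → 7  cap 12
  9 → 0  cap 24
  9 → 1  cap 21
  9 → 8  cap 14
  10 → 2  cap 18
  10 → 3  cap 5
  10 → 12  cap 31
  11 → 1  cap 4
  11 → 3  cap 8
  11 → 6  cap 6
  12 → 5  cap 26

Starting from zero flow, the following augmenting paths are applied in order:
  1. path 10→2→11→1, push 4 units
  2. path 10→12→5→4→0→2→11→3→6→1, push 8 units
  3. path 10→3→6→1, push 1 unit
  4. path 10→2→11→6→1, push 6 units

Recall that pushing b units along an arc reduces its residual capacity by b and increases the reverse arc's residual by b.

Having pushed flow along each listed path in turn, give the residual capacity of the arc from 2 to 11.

after path 1 (10→2→11→1, push 4): res(2,11)=19
after path 2 (10→12→5→4→0→2→11→3→6→1, push 8): res(2,11)=11
after path 3 (10→3→6→1, push 1): res(2,11)=11
after path 4 (10→2→11→6→1, push 6): res(2,11)=5

Residual capacity of (2,11): 5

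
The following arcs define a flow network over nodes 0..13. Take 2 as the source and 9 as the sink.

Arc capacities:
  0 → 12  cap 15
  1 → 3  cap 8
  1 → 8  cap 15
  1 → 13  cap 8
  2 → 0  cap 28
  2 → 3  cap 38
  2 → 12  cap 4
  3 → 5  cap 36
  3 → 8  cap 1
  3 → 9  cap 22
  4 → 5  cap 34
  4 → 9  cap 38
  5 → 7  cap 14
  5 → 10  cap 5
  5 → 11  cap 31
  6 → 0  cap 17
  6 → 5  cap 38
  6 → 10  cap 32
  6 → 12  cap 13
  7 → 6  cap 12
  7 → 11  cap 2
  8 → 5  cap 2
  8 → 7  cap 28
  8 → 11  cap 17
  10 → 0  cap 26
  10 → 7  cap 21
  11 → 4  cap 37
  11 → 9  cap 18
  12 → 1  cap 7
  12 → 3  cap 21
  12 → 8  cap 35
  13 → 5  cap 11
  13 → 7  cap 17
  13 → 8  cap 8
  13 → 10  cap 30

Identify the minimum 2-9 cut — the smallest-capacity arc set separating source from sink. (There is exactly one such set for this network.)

Min-cut arcs: {(0,12), (2,3), (2,12)} (total capacity 57)

augment #1: 2→3→9 push 22
augment #2: 2→3→5→11→9 push 16
augment #3: 2→12→8→11→9 push 2
augment #4: 2→12→8→11→4→9 push 2
augment #5: 2→0→12→8→11→4→9 push 13
augment #6: 2→0→12→3→5→11→4→9 push 2
max flow = 57; residual-reachable set from 2 gives S-side
cut edges (S→T): {(0,12), (2,3), (2,12)} total cap 57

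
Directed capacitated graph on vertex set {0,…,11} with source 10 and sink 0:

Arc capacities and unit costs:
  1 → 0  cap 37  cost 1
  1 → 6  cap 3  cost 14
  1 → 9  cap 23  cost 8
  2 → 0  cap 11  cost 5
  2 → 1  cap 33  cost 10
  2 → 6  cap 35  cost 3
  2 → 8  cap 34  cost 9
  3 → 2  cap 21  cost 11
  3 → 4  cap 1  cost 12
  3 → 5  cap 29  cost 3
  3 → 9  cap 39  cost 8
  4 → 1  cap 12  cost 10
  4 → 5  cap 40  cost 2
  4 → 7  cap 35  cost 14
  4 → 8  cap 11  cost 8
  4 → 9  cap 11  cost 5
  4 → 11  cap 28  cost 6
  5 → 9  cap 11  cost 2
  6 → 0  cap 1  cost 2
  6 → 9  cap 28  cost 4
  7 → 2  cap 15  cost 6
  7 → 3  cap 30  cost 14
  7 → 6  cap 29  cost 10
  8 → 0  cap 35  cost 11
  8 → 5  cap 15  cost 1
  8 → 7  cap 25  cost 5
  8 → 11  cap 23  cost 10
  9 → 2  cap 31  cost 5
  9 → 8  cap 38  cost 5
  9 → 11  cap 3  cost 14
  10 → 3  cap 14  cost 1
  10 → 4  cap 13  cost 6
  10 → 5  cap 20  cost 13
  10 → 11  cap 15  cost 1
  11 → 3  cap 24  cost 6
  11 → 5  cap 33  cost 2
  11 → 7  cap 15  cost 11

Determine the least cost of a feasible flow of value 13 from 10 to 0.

shortest-cost path #1: 10→11→5→9→2→0 push 11 @ unit cost 15 (adds 165)
shortest-cost path #2: 10→4→1→0 push 2 @ unit cost 17 (adds 34)
total cost = 199

Minimum cost for 13 units: 199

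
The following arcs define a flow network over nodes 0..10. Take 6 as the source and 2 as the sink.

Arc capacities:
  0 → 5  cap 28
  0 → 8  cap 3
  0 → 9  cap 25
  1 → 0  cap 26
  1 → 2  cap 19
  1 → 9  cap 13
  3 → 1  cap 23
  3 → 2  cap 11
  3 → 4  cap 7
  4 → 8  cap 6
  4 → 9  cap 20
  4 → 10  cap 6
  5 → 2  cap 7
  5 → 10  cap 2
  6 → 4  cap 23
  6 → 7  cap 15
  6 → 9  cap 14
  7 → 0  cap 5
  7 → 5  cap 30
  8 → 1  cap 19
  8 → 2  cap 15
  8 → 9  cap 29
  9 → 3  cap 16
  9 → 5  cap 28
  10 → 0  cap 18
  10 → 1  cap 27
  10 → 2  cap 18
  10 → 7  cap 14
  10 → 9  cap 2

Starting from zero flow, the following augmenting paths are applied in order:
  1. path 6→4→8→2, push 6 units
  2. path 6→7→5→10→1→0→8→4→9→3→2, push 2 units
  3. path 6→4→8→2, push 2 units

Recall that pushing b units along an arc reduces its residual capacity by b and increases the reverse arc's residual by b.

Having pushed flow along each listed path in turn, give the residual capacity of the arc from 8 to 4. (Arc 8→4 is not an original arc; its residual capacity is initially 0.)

after path 1 (6→4→8→2, push 6): res(8,4)=6
after path 2 (6→7→5→10→1→0→8→4→9→3→2, push 2): res(8,4)=4
after path 3 (6→4→8→2, push 2): res(8,4)=6

Residual capacity of (8,4): 6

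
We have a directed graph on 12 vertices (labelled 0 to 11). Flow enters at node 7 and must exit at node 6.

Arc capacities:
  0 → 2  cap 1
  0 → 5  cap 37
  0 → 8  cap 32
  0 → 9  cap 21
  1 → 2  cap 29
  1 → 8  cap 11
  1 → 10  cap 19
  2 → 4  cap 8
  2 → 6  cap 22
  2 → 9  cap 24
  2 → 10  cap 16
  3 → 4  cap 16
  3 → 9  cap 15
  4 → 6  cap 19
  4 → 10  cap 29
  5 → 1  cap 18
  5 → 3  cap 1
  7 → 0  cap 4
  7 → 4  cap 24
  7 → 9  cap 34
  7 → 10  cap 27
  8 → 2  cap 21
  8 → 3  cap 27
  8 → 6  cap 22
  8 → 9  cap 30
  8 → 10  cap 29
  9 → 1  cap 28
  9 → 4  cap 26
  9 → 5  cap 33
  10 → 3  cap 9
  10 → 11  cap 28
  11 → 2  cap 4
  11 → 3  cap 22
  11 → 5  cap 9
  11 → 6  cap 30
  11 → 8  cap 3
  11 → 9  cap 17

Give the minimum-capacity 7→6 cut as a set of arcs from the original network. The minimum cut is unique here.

Min-cut arcs: {(1,8), (2,6), (4,6), (7,0), (10,11)} (total capacity 84)

augment #1: 7→4→6 push 19
augment #2: 7→0→2→6 push 1
augment #3: 7→0→8→6 push 3
augment #4: 7→10→11→6 push 27
augment #5: 7→4→10→11→6 push 1
augment #6: 7→9→1→2→6 push 21
augment #7: 7→9→1→8→6 push 7
augment #8: 7→9→5→1→8→6 push 4
augment #9: 7→9→5→1→2→0→8→6 push 1
max flow = 84; residual-reachable set from 7 gives S-side
cut edges (S→T): {(1,8), (2,6), (4,6), (7,0), (10,11)} total cap 84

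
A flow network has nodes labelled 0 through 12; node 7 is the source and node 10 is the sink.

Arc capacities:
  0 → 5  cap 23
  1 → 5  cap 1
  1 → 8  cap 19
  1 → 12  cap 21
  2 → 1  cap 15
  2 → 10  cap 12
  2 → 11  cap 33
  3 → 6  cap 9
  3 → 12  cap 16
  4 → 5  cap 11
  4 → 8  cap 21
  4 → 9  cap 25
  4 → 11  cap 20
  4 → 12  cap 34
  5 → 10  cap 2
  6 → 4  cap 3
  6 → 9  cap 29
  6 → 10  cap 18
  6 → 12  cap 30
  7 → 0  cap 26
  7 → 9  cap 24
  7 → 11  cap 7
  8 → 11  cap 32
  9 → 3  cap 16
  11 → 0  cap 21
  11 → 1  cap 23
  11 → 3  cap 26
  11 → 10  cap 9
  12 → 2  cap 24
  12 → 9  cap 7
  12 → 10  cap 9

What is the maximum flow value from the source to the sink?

Maximum flow value: 25

augment #1: 7→11→10 bottleneck 7, total now 7
augment #2: 7→0→5→10 bottleneck 2, total now 9
augment #3: 7→9→3→6→10 bottleneck 9, total now 18
augment #4: 7→9→3→12→10 bottleneck 7, total now 25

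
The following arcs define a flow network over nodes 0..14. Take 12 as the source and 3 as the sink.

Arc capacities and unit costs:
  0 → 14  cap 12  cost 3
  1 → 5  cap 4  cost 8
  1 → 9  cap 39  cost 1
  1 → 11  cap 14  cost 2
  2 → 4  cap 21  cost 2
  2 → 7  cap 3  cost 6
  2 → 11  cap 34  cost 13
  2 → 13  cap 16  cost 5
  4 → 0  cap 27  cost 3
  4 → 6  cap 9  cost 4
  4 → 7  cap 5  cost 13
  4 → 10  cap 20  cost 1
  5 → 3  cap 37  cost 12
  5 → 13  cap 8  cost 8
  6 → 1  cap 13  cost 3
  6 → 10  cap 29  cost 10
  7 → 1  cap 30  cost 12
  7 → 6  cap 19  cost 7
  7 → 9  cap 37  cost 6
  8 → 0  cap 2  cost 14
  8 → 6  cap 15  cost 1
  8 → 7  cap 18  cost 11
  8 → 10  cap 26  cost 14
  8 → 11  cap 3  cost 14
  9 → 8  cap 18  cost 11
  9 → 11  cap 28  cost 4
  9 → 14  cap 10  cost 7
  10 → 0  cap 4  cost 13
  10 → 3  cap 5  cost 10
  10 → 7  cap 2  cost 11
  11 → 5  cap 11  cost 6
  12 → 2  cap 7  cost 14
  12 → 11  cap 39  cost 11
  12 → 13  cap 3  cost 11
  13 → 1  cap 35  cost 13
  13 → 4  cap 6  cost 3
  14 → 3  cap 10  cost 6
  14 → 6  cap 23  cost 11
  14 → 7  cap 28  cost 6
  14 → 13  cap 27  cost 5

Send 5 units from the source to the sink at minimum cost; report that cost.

shortest-cost path #1: 12→13→4→10→3 push 3 @ unit cost 25 (adds 75)
shortest-cost path #2: 12→2→4→10→3 push 2 @ unit cost 27 (adds 54)
total cost = 129

Minimum cost for 5 units: 129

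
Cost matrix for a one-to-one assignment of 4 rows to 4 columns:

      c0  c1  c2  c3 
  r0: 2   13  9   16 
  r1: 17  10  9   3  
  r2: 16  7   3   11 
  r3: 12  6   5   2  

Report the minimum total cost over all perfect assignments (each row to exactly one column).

optimal assignment: row0→col0 (cost 2), row1→col3 (cost 3), row2→col2 (cost 3), row3→col1 (cost 6)
total = 2 + 3 + 3 + 6 = 14

Minimum assignment cost: 14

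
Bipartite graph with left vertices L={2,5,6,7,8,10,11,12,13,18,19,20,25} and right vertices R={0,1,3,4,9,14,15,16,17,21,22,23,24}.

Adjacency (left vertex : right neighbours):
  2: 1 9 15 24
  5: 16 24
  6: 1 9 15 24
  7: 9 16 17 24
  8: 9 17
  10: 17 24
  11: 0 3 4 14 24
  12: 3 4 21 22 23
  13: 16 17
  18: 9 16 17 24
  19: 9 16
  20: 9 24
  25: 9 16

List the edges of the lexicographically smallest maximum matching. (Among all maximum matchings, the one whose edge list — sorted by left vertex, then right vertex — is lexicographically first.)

Lex-smallest maximum matching: {(2,1), (5,16), (6,15), (7,9), (8,17), (10,24), (11,0), (12,3)}

|M| = 8 (so the lex-smallest maximum matching has 8 edges)
process left vertices in ascending order; for each, take the smallest-labelled available neighbour that still permits 8 edges overall, or leave it unmatched if none does
lex-smallest matching: {2-1, 5-16, 6-15, 7-9, 8-17, 10-24, 11-0, 12-3}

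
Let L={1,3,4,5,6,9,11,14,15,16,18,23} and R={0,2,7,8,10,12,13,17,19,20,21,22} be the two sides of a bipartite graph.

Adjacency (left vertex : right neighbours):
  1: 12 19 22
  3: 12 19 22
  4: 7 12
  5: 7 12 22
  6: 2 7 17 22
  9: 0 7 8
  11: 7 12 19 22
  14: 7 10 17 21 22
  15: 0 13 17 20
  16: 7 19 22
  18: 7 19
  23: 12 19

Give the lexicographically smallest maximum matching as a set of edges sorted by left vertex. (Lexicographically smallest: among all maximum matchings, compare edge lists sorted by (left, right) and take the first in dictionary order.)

Lex-smallest maximum matching: {(1,12), (3,19), (4,7), (5,22), (6,2), (9,0), (14,10), (15,13)}

|M| = 8 (so the lex-smallest maximum matching has 8 edges)
process left vertices in ascending order; for each, take the smallest-labelled available neighbour that still permits 8 edges overall, or leave it unmatched if none does
lex-smallest matching: {1-12, 3-19, 4-7, 5-22, 6-2, 9-0, 14-10, 15-13}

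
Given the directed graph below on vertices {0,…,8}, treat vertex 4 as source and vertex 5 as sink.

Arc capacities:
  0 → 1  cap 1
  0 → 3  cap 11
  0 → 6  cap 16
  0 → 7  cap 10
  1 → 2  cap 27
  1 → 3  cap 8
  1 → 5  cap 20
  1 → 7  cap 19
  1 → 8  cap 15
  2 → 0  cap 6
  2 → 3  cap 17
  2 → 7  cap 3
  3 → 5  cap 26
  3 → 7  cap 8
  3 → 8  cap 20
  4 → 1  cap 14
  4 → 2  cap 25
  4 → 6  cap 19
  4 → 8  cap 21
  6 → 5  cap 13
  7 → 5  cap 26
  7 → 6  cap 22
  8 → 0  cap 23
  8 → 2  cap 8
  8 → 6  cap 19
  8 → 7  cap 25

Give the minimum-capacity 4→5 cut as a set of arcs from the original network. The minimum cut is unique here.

Min-cut arcs: {(4,1), (4,2), (4,8), (6,5)} (total capacity 73)

augment #1: 4→1→5 push 14
augment #2: 4→6→5 push 13
augment #3: 4→2→3→5 push 17
augment #4: 4→2→7→5 push 3
augment #5: 4→8→7→5 push 21
augment #6: 4→2→0→1→5 push 1
augment #7: 4→2→0→3→5 push 4
max flow = 73; residual-reachable set from 4 gives S-side
cut edges (S→T): {(4,1), (4,2), (4,8), (6,5)} total cap 73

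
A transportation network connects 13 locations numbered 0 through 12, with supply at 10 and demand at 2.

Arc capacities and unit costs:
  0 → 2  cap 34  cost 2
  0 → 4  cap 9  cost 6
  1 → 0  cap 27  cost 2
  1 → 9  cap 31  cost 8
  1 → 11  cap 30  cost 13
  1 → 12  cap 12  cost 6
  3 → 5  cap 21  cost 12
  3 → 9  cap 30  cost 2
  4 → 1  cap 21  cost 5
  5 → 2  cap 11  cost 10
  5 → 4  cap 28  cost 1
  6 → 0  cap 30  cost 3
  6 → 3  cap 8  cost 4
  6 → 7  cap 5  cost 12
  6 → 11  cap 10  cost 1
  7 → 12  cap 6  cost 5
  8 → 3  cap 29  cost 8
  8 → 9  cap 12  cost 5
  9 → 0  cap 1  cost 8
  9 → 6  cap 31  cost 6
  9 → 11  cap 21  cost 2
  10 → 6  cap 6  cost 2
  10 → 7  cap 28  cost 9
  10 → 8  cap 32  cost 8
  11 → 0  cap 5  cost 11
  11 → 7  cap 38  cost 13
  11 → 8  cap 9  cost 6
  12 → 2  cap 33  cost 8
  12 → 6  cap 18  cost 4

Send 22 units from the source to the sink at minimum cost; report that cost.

shortest-cost path #1: 10→6→0→2 push 6 @ unit cost 7 (adds 42)
shortest-cost path #2: 10→7→12→2 push 6 @ unit cost 22 (adds 132)
shortest-cost path #3: 10→8→9→0→2 push 1 @ unit cost 23 (adds 23)
shortest-cost path #4: 10→8→9→6→0→2 push 9 @ unit cost 24 (adds 216)
total cost = 413

Minimum cost for 22 units: 413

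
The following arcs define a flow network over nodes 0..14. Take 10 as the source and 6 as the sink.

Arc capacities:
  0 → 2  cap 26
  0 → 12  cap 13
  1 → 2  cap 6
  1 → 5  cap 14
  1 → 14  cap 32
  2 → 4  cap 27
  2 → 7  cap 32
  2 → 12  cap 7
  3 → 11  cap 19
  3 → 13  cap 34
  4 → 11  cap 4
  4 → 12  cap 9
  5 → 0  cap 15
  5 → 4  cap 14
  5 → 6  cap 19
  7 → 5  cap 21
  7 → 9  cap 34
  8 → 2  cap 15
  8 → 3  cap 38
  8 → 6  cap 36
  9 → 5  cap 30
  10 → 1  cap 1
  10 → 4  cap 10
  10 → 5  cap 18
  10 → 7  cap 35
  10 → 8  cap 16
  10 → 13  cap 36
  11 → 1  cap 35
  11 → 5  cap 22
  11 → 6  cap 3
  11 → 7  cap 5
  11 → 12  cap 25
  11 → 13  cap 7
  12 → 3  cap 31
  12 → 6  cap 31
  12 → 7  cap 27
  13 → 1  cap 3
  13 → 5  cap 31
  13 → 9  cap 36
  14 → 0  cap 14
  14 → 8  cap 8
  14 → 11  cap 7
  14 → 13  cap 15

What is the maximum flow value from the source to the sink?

augment #1: 10→5→6 bottleneck 18, total now 18
augment #2: 10→8→6 bottleneck 16, total now 34
augment #3: 10→1→5→6 bottleneck 1, total now 35
augment #4: 10→4→11→6 bottleneck 3, total now 38
augment #5: 10→4→12→6 bottleneck 7, total now 45
augment #6: 10→7→5→0→12→6 bottleneck 13, total now 58
augment #7: 10→7→5→4→12→6 bottleneck 2, total now 60
augment #8: 10→13→1→2→12→6 bottleneck 3, total now 63
augment #9: 10→7→5→0→2→12→6 bottleneck 2, total now 65
augment #10: 10→7→5→1→2→12→6 bottleneck 1, total now 66
augment #11: 10→7→5→4→11→12→6 bottleneck 1, total now 67

Maximum flow value: 67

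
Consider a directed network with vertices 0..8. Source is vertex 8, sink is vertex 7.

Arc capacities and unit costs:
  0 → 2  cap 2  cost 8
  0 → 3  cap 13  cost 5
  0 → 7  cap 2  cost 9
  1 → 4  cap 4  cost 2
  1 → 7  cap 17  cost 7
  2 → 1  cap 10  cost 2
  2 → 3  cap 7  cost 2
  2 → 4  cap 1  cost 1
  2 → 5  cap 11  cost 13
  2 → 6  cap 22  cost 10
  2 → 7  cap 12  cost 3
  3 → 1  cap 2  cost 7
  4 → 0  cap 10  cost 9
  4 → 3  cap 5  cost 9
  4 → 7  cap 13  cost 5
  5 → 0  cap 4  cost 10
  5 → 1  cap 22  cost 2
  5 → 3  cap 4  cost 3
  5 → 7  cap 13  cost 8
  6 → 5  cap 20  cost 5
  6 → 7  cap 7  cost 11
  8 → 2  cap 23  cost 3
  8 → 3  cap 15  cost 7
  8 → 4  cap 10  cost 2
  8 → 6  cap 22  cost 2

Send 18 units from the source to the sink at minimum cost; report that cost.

Minimum cost for 18 units: 114

shortest-cost path #1: 8→2→7 push 12 @ unit cost 6 (adds 72)
shortest-cost path #2: 8→4→7 push 6 @ unit cost 7 (adds 42)
total cost = 114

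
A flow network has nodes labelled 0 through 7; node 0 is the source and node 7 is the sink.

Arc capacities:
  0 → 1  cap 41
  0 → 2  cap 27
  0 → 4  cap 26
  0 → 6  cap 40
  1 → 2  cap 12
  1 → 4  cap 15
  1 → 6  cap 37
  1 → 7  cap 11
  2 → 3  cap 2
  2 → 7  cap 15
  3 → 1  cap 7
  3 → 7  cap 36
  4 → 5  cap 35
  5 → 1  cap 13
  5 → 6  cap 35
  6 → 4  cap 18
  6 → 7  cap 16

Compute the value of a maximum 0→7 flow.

augment #1: 0→1→7 bottleneck 11, total now 11
augment #2: 0→2→7 bottleneck 15, total now 26
augment #3: 0→6→7 bottleneck 16, total now 42
augment #4: 0→2→3→7 bottleneck 2, total now 44

Maximum flow value: 44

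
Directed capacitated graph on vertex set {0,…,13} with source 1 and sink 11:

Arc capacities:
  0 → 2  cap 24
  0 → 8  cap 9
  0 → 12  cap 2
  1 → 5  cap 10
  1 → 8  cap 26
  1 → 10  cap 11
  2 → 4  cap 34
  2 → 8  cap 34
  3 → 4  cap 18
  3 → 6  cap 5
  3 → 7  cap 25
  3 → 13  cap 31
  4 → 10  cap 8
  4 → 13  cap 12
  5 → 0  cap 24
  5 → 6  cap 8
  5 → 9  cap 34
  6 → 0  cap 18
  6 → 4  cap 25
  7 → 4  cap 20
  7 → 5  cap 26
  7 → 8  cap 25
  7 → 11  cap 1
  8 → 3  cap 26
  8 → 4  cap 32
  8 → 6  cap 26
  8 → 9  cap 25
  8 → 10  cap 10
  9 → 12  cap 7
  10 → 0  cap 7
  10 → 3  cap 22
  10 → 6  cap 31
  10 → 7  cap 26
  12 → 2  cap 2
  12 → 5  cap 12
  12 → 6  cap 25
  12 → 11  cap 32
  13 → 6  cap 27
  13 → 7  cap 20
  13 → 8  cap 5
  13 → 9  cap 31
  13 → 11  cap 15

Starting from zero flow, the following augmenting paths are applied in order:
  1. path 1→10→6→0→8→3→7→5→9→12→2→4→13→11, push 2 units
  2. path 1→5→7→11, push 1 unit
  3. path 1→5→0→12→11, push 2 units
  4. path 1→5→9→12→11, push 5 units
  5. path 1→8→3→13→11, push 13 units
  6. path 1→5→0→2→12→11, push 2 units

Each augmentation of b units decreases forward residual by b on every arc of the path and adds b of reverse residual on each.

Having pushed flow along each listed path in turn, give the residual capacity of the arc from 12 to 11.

after path 1 (1→10→6→0→8→3→7→5→9→12→2→4→13→11, push 2): res(12,11)=32
after path 2 (1→5→7→11, push 1): res(12,11)=32
after path 3 (1→5→0→12→11, push 2): res(12,11)=30
after path 4 (1→5→9→12→11, push 5): res(12,11)=25
after path 5 (1→8→3→13→11, push 13): res(12,11)=25
after path 6 (1→5→0→2→12→11, push 2): res(12,11)=23

Residual capacity of (12,11): 23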